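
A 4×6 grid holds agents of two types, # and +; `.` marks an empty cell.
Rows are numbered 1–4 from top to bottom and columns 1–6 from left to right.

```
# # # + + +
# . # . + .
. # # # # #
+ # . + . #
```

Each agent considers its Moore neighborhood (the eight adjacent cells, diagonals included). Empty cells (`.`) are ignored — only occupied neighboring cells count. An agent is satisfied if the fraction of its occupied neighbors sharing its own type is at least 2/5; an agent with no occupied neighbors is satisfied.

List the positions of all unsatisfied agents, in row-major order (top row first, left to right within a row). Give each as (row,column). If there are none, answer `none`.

(4,1), (4,4)

Row 1: (1,1)# 2/2 satisfied · (1,2)# 4/4 satisfied · (1,3)# 2/3 satisfied · (1,4)+ 2/4 satisfied · (1,5)+ 3/3 satisfied · (1,6)+ 2/2 satisfied
Row 2: (2,1)# 3/3 satisfied · (2,3)# 5/6 satisfied · (2,5)+ 3/6 satisfied
Row 3: (3,2)# 4/5 satisfied · (3,3)# 4/5 satisfied · (3,4)# 3/5 satisfied · (3,5)# 3/5 satisfied · (3,6)# 2/3 satisfied
Row 4: (4,1)+ 0/2 not · (4,2)# 2/3 satisfied · (4,4)+ 0/3 not · (4,6)# 2/2 satisfied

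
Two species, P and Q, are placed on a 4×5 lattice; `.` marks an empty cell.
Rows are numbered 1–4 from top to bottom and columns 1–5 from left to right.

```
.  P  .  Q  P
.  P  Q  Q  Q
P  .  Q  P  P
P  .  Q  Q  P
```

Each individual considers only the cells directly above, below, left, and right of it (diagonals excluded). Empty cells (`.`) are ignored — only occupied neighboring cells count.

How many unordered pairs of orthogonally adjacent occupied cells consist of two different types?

Scan each occupied cell's neighbors to the right and below so each pair is counted once.
From row 1: 2 unlike of 4 pairs (running 2/4).
From row 2: 3 unlike of 6 pairs (running 5/10).
From row 3: 2 unlike of 6 pairs (running 7/16).
From row 4: 1 unlike of 2 pairs (running 8/18).
Total adjacent occupied pairs: 18; unlike-type pairs: 8.

8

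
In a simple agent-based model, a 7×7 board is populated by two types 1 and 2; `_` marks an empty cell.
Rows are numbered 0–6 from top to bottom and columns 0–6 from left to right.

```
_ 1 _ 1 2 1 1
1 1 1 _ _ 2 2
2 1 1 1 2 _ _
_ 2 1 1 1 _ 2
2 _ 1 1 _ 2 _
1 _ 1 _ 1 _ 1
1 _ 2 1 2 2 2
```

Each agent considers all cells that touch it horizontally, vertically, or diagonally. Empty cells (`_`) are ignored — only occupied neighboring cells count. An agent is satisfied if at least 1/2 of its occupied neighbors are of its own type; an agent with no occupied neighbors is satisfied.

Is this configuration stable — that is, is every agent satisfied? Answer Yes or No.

No

Row 0: (0,1)1 3/3 ok · (0,3)1 1/2 ok · (0,4)2 1/3 unhappy · (0,5)1 1/4 unhappy · (0,6)1 1/3 unhappy
Row 1: (1,0)1 3/4 ok · (1,1)1 5/6 ok · (1,2)1 6/6 ok · (1,5)2 3/5 ok · (1,6)2 1/3 unhappy
Row 2: (2,0)2 1/4 unhappy · (2,1)1 5/7 ok · (2,2)1 6/7 ok · (2,3)1 5/6 ok · (2,4)2 1/4 unhappy
Row 3: (3,1)2 2/6 unhappy · (3,2)1 6/7 ok · (3,3)1 6/7 ok · (3,4)1 3/5 ok · (3,6)2 1/1 ok
Row 4: (4,0)2 1/2 ok · (4,2)1 4/5 ok · (4,3)1 6/6 ok · (4,5)2 1/4 unhappy
Row 5: (5,0)1 1/2 ok · (5,2)1 3/4 ok · (5,4)1 2/5 unhappy · (5,6)1 0/3 unhappy
Row 6: (6,0)1 1/1 ok · (6,2)2 0/2 unhappy · (6,3)1 2/4 ok · (6,4)2 1/3 unhappy · (6,5)2 2/4 ok · (6,6)2 1/2 ok
For instance (0,4) has only 1/3 same-type neighbors, below 1/2.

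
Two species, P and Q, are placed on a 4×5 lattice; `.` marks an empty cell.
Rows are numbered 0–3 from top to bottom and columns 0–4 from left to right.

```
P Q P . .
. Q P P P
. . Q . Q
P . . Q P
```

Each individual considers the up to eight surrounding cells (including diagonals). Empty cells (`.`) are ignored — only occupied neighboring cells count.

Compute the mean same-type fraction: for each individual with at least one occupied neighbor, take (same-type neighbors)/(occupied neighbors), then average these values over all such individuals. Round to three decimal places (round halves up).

0.370

(0,0)P 0/2
(0,1)Q 1/4
(0,2)P 2/4
(1,1)Q 2/5
(1,2)P 2/5
(1,3)P 3/5
(1,4)P 1/2
(2,2)Q 2/4
(2,4)Q 1/4
(3,0)P — no occupied neighbors
(3,3)Q 2/3
(3,4)P 0/2
Sum over 11 individuals: 0/2 + 1/4 + 2/4 + 2/5 + 2/5 + 3/5 + 1/2 + 2/4 + 1/4 + 2/3 + 0/2 = 61/15; mean = 61/15 ÷ 11 = 61/165 = 0.369696… → 0.370.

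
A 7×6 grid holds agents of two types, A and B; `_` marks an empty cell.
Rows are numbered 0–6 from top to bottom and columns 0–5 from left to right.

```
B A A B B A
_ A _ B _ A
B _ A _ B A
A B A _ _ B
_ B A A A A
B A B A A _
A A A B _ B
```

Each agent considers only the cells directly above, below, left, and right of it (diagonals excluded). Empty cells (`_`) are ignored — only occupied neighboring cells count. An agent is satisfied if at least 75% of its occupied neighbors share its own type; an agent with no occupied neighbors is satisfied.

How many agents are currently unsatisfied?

(0,0)B 0/1 not
(0,1)A 2/3 not
(0,2)A 1/2 not
(0,3)B 2/3 not
(0,4)B 1/2 not
(0,5)A 1/2 not
(1,1)A 1/1 satisfied
(1,3)B 1/1 satisfied
(1,5)A 2/2 satisfied
(2,0)B 0/1 not
(2,2)A 1/1 satisfied
(2,4)B 0/1 not
(2,5)A 1/3 not
(3,0)A 0/2 not
(3,1)B 1/3 not
(3,2)A 2/3 not
(3,5)B 0/2 not
(4,1)B 1/3 not
(4,2)A 2/4 not
(4,3)A 3/3 satisfied
(4,4)A 3/3 satisfied
(4,5)A 1/2 not
(5,0)B 0/2 not
(5,1)A 1/4 not
(5,2)B 0/4 not
(5,3)A 2/4 not
(5,4)A 2/2 satisfied
(6,0)A 1/2 not
(6,1)A 3/3 satisfied
(6,2)A 1/3 not
(6,3)B 0/2 not
(6,5)B 0/0 satisfied
Unsatisfied: (0,0), (0,1), (0,2), (0,3), (0,4), (0,5), (2,0), (2,4), (2,5), (3,0), (3,1), (3,2), (3,5), (4,1), (4,2), (4,5), (5,0), (5,1), (5,2), (5,3), (6,0), (6,2), (6,3) — 23 in total.

23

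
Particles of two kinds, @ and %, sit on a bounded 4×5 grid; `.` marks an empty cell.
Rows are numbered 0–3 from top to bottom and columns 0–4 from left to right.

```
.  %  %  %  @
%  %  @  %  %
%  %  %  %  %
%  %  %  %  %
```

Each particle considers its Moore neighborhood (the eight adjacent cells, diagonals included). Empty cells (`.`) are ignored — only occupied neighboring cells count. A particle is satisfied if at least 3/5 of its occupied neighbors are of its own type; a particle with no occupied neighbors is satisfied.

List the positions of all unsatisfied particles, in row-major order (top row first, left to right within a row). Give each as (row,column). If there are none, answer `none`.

(0,4), (1,2)

Row 0: (0,1)% 3/4 ✓ · (0,2)% 4/5 ✓ · (0,3)% 3/5 ✓ · (0,4)@ 0/3 ✗
Row 1: (1,0)% 4/4 ✓ · (1,1)% 6/7 ✓ · (1,2)@ 0/8 ✗ · (1,3)% 6/8 ✓ · (1,4)% 4/5 ✓
Row 2: (2,0)% 5/5 ✓ · (2,1)% 7/8 ✓ · (2,2)% 7/8 ✓ · (2,3)% 7/8 ✓ · (2,4)% 5/5 ✓
Row 3: (3,0)% 3/3 ✓ · (3,1)% 5/5 ✓ · (3,2)% 5/5 ✓ · (3,3)% 5/5 ✓ · (3,4)% 3/3 ✓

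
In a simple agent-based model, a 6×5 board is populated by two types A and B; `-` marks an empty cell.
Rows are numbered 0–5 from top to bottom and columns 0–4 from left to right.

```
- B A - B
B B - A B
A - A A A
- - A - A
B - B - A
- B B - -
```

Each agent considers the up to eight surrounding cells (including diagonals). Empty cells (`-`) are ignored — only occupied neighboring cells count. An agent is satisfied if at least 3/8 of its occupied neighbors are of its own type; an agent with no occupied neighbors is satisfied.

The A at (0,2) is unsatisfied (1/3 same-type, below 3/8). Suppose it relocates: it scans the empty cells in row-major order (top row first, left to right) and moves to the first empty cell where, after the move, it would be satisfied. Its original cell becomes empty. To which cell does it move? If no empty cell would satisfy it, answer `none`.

Vacating (0,2). Empty cells in order:
  (0,0): 0/3 same-type → still unsatisfied.
  (0,3): 1/3 same-type → still unsatisfied.
  (1,2): 3/5 same-type → satisfied — stop here.

(1,2)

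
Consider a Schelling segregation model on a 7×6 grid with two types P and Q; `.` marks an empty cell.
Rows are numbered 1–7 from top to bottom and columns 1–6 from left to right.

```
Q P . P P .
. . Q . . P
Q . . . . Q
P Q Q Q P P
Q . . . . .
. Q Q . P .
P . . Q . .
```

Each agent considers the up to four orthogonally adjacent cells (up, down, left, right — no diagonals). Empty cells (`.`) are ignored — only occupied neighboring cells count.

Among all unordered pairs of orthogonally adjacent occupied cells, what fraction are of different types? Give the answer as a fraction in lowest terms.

7/12

Scan each occupied cell's neighbors to the right and below so each pair is counted once.
From row 1: 1 unlike of 2 pairs (running 1/2).
From row 2: 1 unlike of 1 pairs (running 2/3).
From row 3: 2 unlike of 2 pairs (running 4/5).
From row 4: 3 unlike of 6 pairs (running 7/11).
From row 6: 0 unlike of 1 pairs (running 7/12).
Total adjacent occupied pairs: 12; unlike-type pairs: 7.
7/12 is already in lowest terms.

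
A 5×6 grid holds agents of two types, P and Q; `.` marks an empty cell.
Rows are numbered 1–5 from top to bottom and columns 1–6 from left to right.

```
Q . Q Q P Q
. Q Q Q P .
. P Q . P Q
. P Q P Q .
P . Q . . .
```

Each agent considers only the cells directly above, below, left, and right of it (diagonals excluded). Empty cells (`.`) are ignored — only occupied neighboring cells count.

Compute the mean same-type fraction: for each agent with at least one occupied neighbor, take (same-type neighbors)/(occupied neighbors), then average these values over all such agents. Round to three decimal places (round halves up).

(1,1)Q — no occupied neighbors
(1,3)Q 2/2
(1,4)Q 2/3
(1,5)P 1/3
(1,6)Q 0/1
(2,2)Q 1/2
(2,3)Q 4/4
(2,4)Q 2/3
(2,5)P 2/3
(3,2)P 1/3
(3,3)Q 2/3
(3,5)P 1/3
(3,6)Q 0/1
(4,2)P 1/2
(4,3)Q 2/4
(4,4)P 0/2
(4,5)Q 0/2
(5,1)P — no occupied neighbors
(5,3)Q 1/1
Sum over 17 agents: 2/2 + 2/3 + 1/3 + 0/1 + 1/2 + 4/4 + 2/3 + 2/3 + 1/3 + 2/3 + 1/3 + 0/1 + 1/2 + 2/4 + 0/2 + 0/2 + 1/1 = 49/6; mean = 49/6 ÷ 17 = 49/102 = 0.480392… → 0.480.

0.480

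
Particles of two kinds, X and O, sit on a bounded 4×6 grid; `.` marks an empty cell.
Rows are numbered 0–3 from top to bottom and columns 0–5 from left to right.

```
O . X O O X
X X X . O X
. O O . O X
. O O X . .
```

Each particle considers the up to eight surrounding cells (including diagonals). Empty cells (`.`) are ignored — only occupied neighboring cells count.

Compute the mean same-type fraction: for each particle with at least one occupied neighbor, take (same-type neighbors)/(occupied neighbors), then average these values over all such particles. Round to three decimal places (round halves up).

0.439

(0,0)O 0/2
(0,2)X 2/3
(0,3)O 2/4
(0,4)O 2/4
(0,5)X 1/3
(1,0)X 1/3
(1,1)X 3/6
(1,2)X 2/5
(1,4)O 3/6
(1,5)X 2/5
(2,1)O 3/6
(2,2)O 3/6
(2,4)O 1/4
(2,5)X 1/3
(3,1)O 3/3
(3,2)O 3/4
(3,3)X 0/3
Sum over 17 particles: 0/2 + 2/3 + 2/4 + 2/4 + 1/3 + 1/3 + 3/6 + 2/5 + 3/6 + 2/5 + 3/6 + 3/6 + 1/4 + 1/3 + 3/3 + 3/4 + 0/3 = 112/15; mean = 112/15 ÷ 17 = 112/255 = 0.439215… → 0.439.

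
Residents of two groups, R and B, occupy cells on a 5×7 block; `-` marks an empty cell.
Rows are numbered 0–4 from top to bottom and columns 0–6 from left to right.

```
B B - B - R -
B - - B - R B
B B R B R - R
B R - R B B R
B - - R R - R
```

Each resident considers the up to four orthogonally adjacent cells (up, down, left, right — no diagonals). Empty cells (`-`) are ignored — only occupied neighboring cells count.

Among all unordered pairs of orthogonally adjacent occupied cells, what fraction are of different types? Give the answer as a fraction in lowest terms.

Scan each occupied cell's neighbors to the right and below so each pair is counted once.
From row 0: 0 unlike of 4 pairs (running 0/4).
From row 1: 2 unlike of 4 pairs (running 2/8).
From row 2: 6 unlike of 9 pairs (running 8/17).
From row 3: 4 unlike of 8 pairs (running 12/25).
From row 4: 0 unlike of 1 pairs (running 12/26).
Total adjacent occupied pairs: 26; unlike-type pairs: 12.
12/26 reduces to 6/13.

6/13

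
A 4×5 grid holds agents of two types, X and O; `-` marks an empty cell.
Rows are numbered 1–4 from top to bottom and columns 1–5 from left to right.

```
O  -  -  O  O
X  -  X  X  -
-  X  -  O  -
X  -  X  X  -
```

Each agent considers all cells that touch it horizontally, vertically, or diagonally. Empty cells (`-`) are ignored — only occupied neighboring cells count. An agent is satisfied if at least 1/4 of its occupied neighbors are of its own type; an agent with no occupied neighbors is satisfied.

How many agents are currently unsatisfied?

Row 1: (1,1)O 0/1 ✗ · (1,4)O 1/3 ✓ · (1,5)O 1/2 ✓
Row 2: (2,1)X 1/2 ✓ · (2,3)X 2/4 ✓ · (2,4)X 1/4 ✓
Row 3: (3,2)X 4/4 ✓ · (3,4)O 0/4 ✗
Row 4: (4,1)X 1/1 ✓ · (4,3)X 2/3 ✓ · (4,4)X 1/2 ✓
Unsatisfied: (1,1), (3,4) — 2 in total.

2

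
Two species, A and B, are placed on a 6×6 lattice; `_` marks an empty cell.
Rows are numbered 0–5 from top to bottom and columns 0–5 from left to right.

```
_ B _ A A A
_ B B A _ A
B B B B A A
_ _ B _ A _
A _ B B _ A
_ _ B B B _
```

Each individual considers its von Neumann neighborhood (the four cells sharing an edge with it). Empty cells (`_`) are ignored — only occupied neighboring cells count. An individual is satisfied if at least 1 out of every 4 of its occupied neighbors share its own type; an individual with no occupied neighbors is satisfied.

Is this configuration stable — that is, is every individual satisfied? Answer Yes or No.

Yes

(0,1)B 1/1 ok
(0,3)A 2/2 ok
(0,4)A 2/2 ok
(0,5)A 2/2 ok
(1,1)B 3/3 ok
(1,2)B 2/3 ok
(1,3)A 1/3 ok
(1,5)A 2/2 ok
(2,0)B 1/1 ok
(2,1)B 3/3 ok
(2,2)B 4/4 ok
(2,3)B 1/3 ok
(2,4)A 2/3 ok
(2,5)A 2/2 ok
(3,2)B 2/2 ok
(3,4)A 1/1 ok
(4,0)A 0/0 ok
(4,2)B 3/3 ok
(4,3)B 2/2 ok
(4,5)A 0/0 ok
(5,2)B 2/2 ok
(5,3)B 3/3 ok
(5,4)B 1/1 ok
All meet the threshold, so the configuration is stable.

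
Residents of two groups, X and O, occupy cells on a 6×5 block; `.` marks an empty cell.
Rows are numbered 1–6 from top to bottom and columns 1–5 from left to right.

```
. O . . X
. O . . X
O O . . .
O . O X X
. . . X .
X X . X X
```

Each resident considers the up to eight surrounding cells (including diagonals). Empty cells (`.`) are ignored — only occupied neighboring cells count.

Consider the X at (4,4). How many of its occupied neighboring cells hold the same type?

2

Occupied neighbors of (4,4): (4,3)=O, (4,5)=X, (5,4)=X.
Same type (X): 2 of 3.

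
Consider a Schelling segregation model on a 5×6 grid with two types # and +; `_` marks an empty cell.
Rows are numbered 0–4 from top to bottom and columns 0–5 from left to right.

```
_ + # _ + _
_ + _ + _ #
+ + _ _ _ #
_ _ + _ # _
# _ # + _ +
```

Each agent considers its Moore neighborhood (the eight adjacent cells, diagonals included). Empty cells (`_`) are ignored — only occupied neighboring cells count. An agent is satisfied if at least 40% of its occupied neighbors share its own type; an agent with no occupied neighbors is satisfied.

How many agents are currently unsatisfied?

(0,1)+ 1/2 satisfied
(0,2)# 0/3 not
(0,4)+ 1/2 satisfied
(1,1)+ 3/4 satisfied
(1,3)+ 1/2 satisfied
(1,5)# 1/2 satisfied
(2,0)+ 2/2 satisfied
(2,1)+ 3/3 satisfied
(2,5)# 2/2 satisfied
(3,2)+ 2/3 satisfied
(3,4)# 1/3 not
(4,0)# 0/0 satisfied
(4,2)# 0/2 not
(4,3)+ 1/3 not
(4,5)+ 0/1 not
Unsatisfied: (0,2), (3,4), (4,2), (4,3), (4,5) — 5 in total.

5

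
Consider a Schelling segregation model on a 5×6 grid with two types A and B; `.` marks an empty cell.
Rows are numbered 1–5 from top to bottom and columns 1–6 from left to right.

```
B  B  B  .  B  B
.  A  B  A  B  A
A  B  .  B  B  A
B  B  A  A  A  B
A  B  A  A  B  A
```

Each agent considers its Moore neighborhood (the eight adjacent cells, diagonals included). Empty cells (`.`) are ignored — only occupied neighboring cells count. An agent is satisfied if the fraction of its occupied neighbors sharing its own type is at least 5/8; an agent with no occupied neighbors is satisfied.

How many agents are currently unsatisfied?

23

(1,1)B 1/2 ✗
(1,2)B 3/4 ✓
(1,3)B 2/4 ✗
(1,5)B 2/4 ✗
(1,6)B 2/3 ✓
(2,2)A 1/6 ✗
(2,3)B 4/6 ✓
(2,4)A 0/6 ✗
(2,5)B 4/7 ✗
(2,6)A 1/5 ✗
(3,1)A 1/4 ✗
(3,2)B 3/6 ✗
(3,4)B 3/7 ✗
(3,5)B 3/8 ✗
(3,6)A 2/5 ✗
(4,1)B 3/5 ✗
(4,2)B 3/7 ✗
(4,3)A 3/7 ✗
(4,4)A 4/7 ✗
(4,5)A 4/8 ✗
(4,6)B 2/5 ✗
(5,1)A 0/3 ✗
(5,2)B 2/5 ✗
(5,3)A 3/5 ✗
(5,4)A 4/5 ✓
(5,5)B 1/5 ✗
(5,6)A 1/3 ✗
Unsatisfied: (1,1), (1,3), (1,5), (2,2), (2,4), (2,5), (2,6), (3,1), (3,2), (3,4), (3,5), (3,6), (4,1), (4,2), (4,3), (4,4), (4,5), (4,6), (5,1), (5,2), (5,3), (5,5), (5,6) — 23 in total.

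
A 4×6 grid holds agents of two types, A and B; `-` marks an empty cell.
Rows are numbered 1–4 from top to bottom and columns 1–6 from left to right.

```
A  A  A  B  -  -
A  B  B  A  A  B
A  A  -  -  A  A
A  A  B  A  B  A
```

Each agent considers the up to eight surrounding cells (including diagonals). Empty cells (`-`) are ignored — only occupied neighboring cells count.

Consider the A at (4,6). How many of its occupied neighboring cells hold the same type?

Occupied neighbors of (4,6): (3,5)=A, (3,6)=A, (4,5)=B.
Same type (A): 2 of 3.

2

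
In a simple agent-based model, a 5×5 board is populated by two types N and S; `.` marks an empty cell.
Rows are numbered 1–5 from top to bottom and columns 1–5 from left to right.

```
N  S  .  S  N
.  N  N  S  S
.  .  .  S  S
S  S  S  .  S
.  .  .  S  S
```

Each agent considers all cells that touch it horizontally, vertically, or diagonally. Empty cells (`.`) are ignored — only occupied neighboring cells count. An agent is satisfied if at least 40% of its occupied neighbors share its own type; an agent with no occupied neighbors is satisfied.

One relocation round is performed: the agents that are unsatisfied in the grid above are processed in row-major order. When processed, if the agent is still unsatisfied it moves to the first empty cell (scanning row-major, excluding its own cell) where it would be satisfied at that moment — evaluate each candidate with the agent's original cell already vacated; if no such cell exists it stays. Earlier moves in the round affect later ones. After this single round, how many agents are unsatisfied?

0

Initially unsatisfied (in order): (1,2), (1,5), (2,3).
  (1,2) → (1,3).
  (1,5) → (1,2).
  (2,3) → (2,1).
Resulting grid:
N N S S .
N N . S S
. . . S S
S S S . S
. . . S S
All satisfied now.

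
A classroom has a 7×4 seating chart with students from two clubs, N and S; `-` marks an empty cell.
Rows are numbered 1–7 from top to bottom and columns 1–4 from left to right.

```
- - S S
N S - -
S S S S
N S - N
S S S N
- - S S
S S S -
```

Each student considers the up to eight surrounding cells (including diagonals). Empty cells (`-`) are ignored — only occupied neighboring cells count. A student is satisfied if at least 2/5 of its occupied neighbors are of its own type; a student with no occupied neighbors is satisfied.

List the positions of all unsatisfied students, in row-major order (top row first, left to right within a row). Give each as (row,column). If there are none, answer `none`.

(1,3)S 2/2 ok
(1,4)S 1/1 ok
(2,1)N 0/3 unhappy
(2,2)S 4/5 ok
(3,1)S 3/5 ok
(3,2)S 4/6 ok
(3,3)S 4/5 ok
(3,4)S 1/2 ok
(4,1)N 0/5 unhappy
(4,2)S 6/7 ok
(4,4)N 1/4 unhappy
(5,1)S 2/3 ok
(5,2)S 4/5 ok
(5,3)S 4/6 ok
(5,4)N 1/4 unhappy
(6,3)S 5/6 ok
(6,4)S 3/4 ok
(7,1)S 1/1 ok
(7,2)S 3/3 ok
(7,3)S 3/3 ok

(2,1), (4,1), (4,4), (5,4)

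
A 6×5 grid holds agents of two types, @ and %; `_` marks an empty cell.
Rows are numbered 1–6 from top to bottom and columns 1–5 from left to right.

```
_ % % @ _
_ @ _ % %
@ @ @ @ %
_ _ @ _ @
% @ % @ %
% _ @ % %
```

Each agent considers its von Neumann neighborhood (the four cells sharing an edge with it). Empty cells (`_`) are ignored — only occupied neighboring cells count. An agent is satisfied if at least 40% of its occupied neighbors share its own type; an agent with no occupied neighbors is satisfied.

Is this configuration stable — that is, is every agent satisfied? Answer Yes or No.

No

(1,2)% 1/2 satisfied
(1,3)% 1/2 satisfied
(1,4)@ 0/2 not
(2,2)@ 1/2 satisfied
(2,4)% 1/3 not
(2,5)% 2/2 satisfied
(3,1)@ 1/1 satisfied
(3,2)@ 3/3 satisfied
(3,3)@ 3/3 satisfied
(3,4)@ 1/3 not
(3,5)% 1/3 not
(4,3)@ 1/2 satisfied
(4,5)@ 0/2 not
(5,1)% 1/2 satisfied
(5,2)@ 0/2 not
(5,3)% 0/4 not
(5,4)@ 0/3 not
(5,5)% 1/3 not
(6,1)% 1/1 satisfied
(6,3)@ 0/2 not
(6,4)% 1/3 not
(6,5)% 2/2 satisfied
For instance (1,4) has only 0/2 same-type neighbors, below 2/5.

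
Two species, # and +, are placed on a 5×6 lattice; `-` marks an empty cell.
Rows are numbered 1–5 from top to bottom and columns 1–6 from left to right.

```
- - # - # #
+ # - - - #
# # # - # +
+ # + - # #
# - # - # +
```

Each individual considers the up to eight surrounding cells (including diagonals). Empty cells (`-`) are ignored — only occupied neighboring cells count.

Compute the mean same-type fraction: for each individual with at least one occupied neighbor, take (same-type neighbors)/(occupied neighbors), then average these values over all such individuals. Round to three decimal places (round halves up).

0.540

(1,3)# 1/1
(1,5)# 2/2
(1,6)# 2/2
(2,1)+ 0/3
(2,2)# 4/5
(2,6)# 3/4
(3,1)# 3/5
(3,2)# 4/7
(3,3)# 3/4
(3,5)# 3/4
(3,6)+ 0/4
(4,1)+ 0/4
(4,2)# 5/7
(4,3)+ 0/4
(4,5)# 3/5
(4,6)# 3/5
(5,1)# 1/2
(5,3)# 1/2
(5,5)# 2/3
(5,6)+ 0/3
Sum over 20 individuals: 1/1 + 2/2 + 2/2 + 0/3 + 4/5 + 3/4 + 3/5 + 4/7 + 3/4 + 3/4 + 0/4 + 0/4 + 5/7 + 0/4 + 3/5 + 3/5 + 1/2 + 1/2 + 2/3 + 0/3 = 4537/420; mean = 4537/420 ÷ 20 = 4537/8400 = 0.540119… → 0.540.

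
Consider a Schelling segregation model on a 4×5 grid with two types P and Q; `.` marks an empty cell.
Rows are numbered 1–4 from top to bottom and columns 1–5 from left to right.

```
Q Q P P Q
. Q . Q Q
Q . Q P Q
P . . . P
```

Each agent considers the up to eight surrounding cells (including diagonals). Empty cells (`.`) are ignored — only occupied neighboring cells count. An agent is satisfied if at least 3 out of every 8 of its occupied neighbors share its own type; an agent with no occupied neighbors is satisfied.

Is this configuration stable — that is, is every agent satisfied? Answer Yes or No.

Row 1: (1,1)Q 2/2 ✓ · (1,2)Q 2/3 ✓ · (1,3)P 1/4 ✗ · (1,4)P 1/4 ✗ · (1,5)Q 2/3 ✓
Row 2: (2,2)Q 4/5 ✓ · (2,4)Q 4/7 ✓ · (2,5)Q 3/5 ✓
Row 3: (3,1)Q 1/2 ✓ · (3,3)Q 2/3 ✓ · (3,4)P 1/5 ✗ · (3,5)Q 2/4 ✓
Row 4: (4,1)P 0/1 ✗ · (4,5)P 1/2 ✓
For instance (1,3) has only 1/4 same-type neighbors, below 3/8.

No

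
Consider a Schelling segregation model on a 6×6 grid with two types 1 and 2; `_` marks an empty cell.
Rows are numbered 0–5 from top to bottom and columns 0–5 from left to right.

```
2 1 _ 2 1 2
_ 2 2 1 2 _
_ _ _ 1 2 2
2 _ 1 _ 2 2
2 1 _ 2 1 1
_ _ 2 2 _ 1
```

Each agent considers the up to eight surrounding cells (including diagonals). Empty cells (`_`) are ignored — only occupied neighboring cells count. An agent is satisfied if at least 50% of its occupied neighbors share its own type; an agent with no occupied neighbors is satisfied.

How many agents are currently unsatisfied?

(0,0)2 1/2 ok
(0,1)1 0/3 unhappy
(0,3)2 2/4 ok
(0,4)1 1/4 unhappy
(0,5)2 1/2 ok
(1,1)2 2/3 ok
(1,2)2 2/5 unhappy
(1,3)1 2/6 unhappy
(1,4)2 4/7 ok
(2,3)1 2/6 unhappy
(2,4)2 4/6 ok
(2,5)2 4/4 ok
(3,0)2 1/2 ok
(3,2)1 2/3 ok
(3,4)2 4/7 ok
(3,5)2 3/5 ok
(4,0)2 1/2 ok
(4,1)1 1/4 unhappy
(4,3)2 3/5 ok
(4,4)1 2/6 unhappy
(4,5)1 2/4 ok
(5,2)2 2/3 ok
(5,3)2 2/3 ok
(5,5)1 2/2 ok
Unsatisfied: (0,1), (0,4), (1,2), (1,3), (2,3), (4,1), (4,4) — 7 in total.

7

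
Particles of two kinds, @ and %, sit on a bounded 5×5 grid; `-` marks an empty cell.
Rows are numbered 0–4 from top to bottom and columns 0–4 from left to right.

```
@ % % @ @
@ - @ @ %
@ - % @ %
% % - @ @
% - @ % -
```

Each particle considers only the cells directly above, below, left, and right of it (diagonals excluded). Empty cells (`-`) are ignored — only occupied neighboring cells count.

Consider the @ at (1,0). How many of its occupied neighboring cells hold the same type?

Occupied neighbors of (1,0): (0,0)=@, (2,0)=@.
Same type (@): 2 of 2.

2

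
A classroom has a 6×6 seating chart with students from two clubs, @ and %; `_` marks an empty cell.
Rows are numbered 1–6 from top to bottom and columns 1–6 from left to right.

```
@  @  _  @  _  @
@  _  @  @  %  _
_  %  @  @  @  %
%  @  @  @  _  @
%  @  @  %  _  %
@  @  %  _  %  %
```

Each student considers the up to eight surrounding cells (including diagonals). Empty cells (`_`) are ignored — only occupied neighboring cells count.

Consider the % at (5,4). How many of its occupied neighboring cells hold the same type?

Occupied neighbors of (5,4): (4,3)=@, (4,4)=@, (5,3)=@, (6,3)=%, (6,5)=%.
Same type (%): 2 of 5.

2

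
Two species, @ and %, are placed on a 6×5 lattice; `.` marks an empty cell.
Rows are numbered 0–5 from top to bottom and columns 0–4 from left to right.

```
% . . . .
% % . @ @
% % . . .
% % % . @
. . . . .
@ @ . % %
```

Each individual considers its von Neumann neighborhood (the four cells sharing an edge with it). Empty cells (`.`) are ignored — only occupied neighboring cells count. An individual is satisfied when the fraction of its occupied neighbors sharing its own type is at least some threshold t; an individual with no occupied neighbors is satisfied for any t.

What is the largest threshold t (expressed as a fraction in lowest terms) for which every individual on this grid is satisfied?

(0,0)% 1/1
(1,0)% 3/3
(1,1)% 2/2
(1,3)@ 1/1
(1,4)@ 1/1
(2,0)% 3/3
(2,1)% 3/3
(3,0)% 2/2
(3,1)% 3/3
(3,2)% 1/1
(3,4)@ — no occupied neighbors
(5,0)@ 1/1
(5,1)@ 1/1
(5,3)% 1/1
(5,4)% 1/1
The smallest same-type fraction is 1/1 at (0,0), which reduces to 1/1. Any threshold above that leaves this individual unsatisfied.

1/1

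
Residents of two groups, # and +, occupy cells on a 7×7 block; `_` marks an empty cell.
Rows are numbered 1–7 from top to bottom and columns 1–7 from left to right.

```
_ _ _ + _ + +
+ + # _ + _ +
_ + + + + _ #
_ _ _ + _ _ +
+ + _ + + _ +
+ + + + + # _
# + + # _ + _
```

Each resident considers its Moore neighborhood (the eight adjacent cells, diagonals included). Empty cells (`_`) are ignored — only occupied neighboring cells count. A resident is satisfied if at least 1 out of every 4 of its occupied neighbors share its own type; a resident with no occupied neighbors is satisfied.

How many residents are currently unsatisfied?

5

Row 1: (1,4)+ 1/2 ✓ · (1,6)+ 3/3 ✓ · (1,7)+ 2/2 ✓
Row 2: (2,1)+ 2/2 ✓ · (2,2)+ 3/4 ✓ · (2,3)# 0/5 ✗ · (2,5)+ 4/4 ✓ · (2,7)+ 2/3 ✓
Row 3: (3,2)+ 3/4 ✓ · (3,3)+ 4/5 ✓ · (3,4)+ 4/5 ✓ · (3,5)+ 3/3 ✓ · (3,7)# 0/2 ✗
Row 4: (4,4)+ 5/5 ✓ · (4,7)+ 1/2 ✓
Row 5: (5,1)+ 3/3 ✓ · (5,2)+ 4/4 ✓ · (5,4)+ 5/5 ✓ · (5,5)+ 4/5 ✓ · (5,7)+ 1/2 ✓
Row 6: (6,1)+ 4/5 ✓ · (6,2)+ 6/7 ✓ · (6,3)+ 6/7 ✓ · (6,4)+ 5/6 ✓ · (6,5)+ 4/6 ✓ · (6,6)# 0/4 ✗
Row 7: (7,1)# 0/3 ✗ · (7,2)+ 4/5 ✓ · (7,3)+ 4/5 ✓ · (7,4)# 0/4 ✗ · (7,6)+ 1/2 ✓
Unsatisfied: (2,3), (3,7), (6,6), (7,1), (7,4) — 5 in total.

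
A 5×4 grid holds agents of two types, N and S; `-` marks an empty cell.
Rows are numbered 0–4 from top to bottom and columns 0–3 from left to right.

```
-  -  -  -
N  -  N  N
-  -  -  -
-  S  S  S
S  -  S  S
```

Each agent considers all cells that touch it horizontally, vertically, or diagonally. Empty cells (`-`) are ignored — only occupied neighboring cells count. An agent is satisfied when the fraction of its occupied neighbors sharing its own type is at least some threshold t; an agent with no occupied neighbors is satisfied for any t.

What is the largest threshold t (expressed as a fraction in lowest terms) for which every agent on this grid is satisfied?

1/1

(1,0)N — no occupied neighbors
(1,2)N 1/1
(1,3)N 1/1
(3,1)S 3/3
(3,2)S 4/4
(3,3)S 3/3
(4,0)S 1/1
(4,2)S 4/4
(4,3)S 3/3
The smallest same-type fraction is 1/1 at (1,2), which reduces to 1/1. Any threshold above that leaves this agent unsatisfied.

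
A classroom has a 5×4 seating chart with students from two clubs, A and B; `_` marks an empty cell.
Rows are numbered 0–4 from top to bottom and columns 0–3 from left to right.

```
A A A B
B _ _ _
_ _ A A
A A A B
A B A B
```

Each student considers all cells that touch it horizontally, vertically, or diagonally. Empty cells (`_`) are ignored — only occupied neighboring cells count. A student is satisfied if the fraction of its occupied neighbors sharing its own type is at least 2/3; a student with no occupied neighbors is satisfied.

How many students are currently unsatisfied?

9

Row 0: (0,0)A 1/2 ✗ · (0,1)A 2/3 ✓ · (0,2)A 1/2 ✗ · (0,3)B 0/1 ✗
Row 1: (1,0)B 0/2 ✗
Row 2: (2,2)A 3/4 ✓ · (2,3)A 2/3 ✓
Row 3: (3,0)A 2/3 ✓ · (3,1)A 5/6 ✓ · (3,2)A 4/7 ✗ · (3,3)B 1/5 ✗
Row 4: (4,0)A 2/3 ✓ · (4,1)B 0/5 ✗ · (4,2)A 2/5 ✗ · (4,3)B 1/3 ✗
Unsatisfied: (0,0), (0,2), (0,3), (1,0), (3,2), (3,3), (4,1), (4,2), (4,3) — 9 in total.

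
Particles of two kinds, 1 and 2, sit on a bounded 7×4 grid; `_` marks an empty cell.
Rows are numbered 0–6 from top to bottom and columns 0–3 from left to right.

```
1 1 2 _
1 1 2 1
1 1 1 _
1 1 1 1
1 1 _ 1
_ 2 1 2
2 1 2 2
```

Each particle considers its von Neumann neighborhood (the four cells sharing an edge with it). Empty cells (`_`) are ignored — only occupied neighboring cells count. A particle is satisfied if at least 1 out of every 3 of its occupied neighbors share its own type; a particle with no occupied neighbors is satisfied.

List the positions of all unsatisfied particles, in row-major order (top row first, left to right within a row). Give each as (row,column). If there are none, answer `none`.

(1,2), (1,3), (5,1), (5,2), (6,0), (6,1)

(0,0)1 2/2 ✓
(0,1)1 2/3 ✓
(0,2)2 1/2 ✓
(1,0)1 3/3 ✓
(1,1)1 3/4 ✓
(1,2)2 1/4 ✗
(1,3)1 0/1 ✗
(2,0)1 3/3 ✓
(2,1)1 4/4 ✓
(2,2)1 2/3 ✓
(3,0)1 3/3 ✓
(3,1)1 4/4 ✓
(3,2)1 3/3 ✓
(3,3)1 2/2 ✓
(4,0)1 2/2 ✓
(4,1)1 2/3 ✓
(4,3)1 1/2 ✓
(5,1)2 0/3 ✗
(5,2)1 0/3 ✗
(5,3)2 1/3 ✓
(6,0)2 0/1 ✗
(6,1)1 0/3 ✗
(6,2)2 1/3 ✓
(6,3)2 2/2 ✓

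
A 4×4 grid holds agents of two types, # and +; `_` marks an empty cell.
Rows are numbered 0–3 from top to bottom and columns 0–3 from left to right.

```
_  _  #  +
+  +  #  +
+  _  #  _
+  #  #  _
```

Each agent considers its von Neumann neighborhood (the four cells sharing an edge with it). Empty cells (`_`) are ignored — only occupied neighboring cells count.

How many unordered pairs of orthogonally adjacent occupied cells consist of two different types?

Scan each occupied cell's neighbors to the right and below so each pair is counted once.
Row 0: #(0,2)–+(0,3)≠ #(0,2)–#(1,2)= +(0,3)–+(1,3)=  → 1/3 unlike.
Row 1: +(1,0)–+(1,1)= +(1,0)–+(2,0)= +(1,1)–#(1,2)≠ #(1,2)–+(1,3)≠ #(1,2)–#(2,2)=  → 2/5 unlike.
Row 2: +(2,0)–+(3,0)= #(2,2)–#(3,2)=  → 0/2 unlike.
Row 3: +(3,0)–#(3,1)≠ #(3,1)–#(3,2)=  → 1/2 unlike.
Total adjacent occupied pairs: 12; unlike-type pairs: 4.

4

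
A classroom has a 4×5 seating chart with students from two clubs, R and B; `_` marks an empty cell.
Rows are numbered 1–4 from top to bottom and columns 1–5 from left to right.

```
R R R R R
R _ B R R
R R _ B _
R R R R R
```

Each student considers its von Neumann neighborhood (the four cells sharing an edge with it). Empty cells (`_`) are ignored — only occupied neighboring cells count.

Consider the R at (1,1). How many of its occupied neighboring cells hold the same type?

Occupied neighbors of (1,1): (2,1)=R, (1,2)=R.
Same type (R): 2 of 2.

2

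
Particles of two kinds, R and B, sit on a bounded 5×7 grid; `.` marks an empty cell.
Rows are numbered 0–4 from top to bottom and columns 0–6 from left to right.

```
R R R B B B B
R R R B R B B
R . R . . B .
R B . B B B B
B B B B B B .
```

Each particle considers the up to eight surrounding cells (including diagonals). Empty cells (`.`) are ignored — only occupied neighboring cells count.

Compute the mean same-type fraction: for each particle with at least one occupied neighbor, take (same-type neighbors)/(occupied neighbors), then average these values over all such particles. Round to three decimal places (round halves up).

0.772

Row 0: (0,0)R 3/3 · (0,1)R 5/5 · (0,2)R 3/5 · (0,3)B 2/5 · (0,4)B 4/5 · (0,5)B 4/5 · (0,6)B 3/3
Row 1: (1,0)R 4/4 · (1,1)R 7/7 · (1,2)R 4/6 · (1,3)B 2/6 · (1,4)R 0/6 · (1,5)B 5/6 · (1,6)B 4/4
Row 2: (2,0)R 3/4 · (2,2)R 2/5 · (2,5)B 5/6
Row 3: (3,0)R 1/4 · (3,1)B 3/6 · (3,3)B 4/5 · (3,4)B 6/6 · (3,5)B 5/5 · (3,6)B 3/3
Row 4: (4,0)B 2/3 · (4,1)B 3/4 · (4,2)B 4/4 · (4,3)B 4/4 · (4,4)B 5/5 · (4,5)B 4/4
Sum over 29 particles: 3/3 + 5/5 + 3/5 + 2/5 + 4/5 + 4/5 + 3/3 + 4/4 + 7/7 + 4/6 + 2/6 + 0/6 + 5/6 + 4/4 + 3/4 + 2/5 + 5/6 + 1/4 + 3/6 + 4/5 + 6/6 + 5/5 + 3/3 + 2/3 + 3/4 + 4/4 + 4/4 + 5/5 + 4/4 = 1343/60; mean = 1343/60 ÷ 29 = 1343/1740 = 0.771839… → 0.772.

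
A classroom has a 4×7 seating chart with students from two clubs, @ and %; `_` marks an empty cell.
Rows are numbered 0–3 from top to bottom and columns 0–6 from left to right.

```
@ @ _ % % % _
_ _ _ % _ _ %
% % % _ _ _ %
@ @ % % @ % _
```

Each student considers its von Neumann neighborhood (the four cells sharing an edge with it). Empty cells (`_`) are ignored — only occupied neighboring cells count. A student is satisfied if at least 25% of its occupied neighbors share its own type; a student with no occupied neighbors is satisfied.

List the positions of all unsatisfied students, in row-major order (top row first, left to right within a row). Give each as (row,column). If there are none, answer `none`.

(3,4), (3,5)

(0,0)@ 1/1 ok
(0,1)@ 1/1 ok
(0,3)% 2/2 ok
(0,4)% 2/2 ok
(0,5)% 1/1 ok
(1,3)% 1/1 ok
(1,6)% 1/1 ok
(2,0)% 1/2 ok
(2,1)% 2/3 ok
(2,2)% 2/2 ok
(2,6)% 1/1 ok
(3,0)@ 1/2 ok
(3,1)@ 1/3 ok
(3,2)% 2/3 ok
(3,3)% 1/2 ok
(3,4)@ 0/2 unhappy
(3,5)% 0/1 unhappy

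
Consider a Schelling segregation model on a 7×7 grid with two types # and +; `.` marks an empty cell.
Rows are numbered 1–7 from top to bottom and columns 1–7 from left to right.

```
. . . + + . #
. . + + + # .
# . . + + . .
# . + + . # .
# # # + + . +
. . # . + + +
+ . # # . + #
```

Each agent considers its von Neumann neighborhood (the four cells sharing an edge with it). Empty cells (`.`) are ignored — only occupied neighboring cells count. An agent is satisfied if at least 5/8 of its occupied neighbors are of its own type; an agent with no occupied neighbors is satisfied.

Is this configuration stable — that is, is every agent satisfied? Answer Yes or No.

Row 1: (1,4)+ 2/2 satisfied · (1,5)+ 2/2 satisfied · (1,7)# 0/0 satisfied
Row 2: (2,3)+ 1/1 satisfied · (2,4)+ 4/4 satisfied · (2,5)+ 3/4 satisfied · (2,6)# 0/1 not
Row 3: (3,1)# 1/1 satisfied · (3,4)+ 3/3 satisfied · (3,5)+ 2/2 satisfied
Row 4: (4,1)# 2/2 satisfied · (4,3)+ 1/2 not · (4,4)+ 3/3 satisfied · (4,6)# 0/0 satisfied
Row 5: (5,1)# 2/2 satisfied · (5,2)# 2/2 satisfied · (5,3)# 2/4 not · (5,4)+ 2/3 satisfied · (5,5)+ 2/2 satisfied · (5,7)+ 1/1 satisfied
Row 6: (6,3)# 2/2 satisfied · (6,5)+ 2/2 satisfied · (6,6)+ 3/3 satisfied · (6,7)+ 2/3 satisfied
Row 7: (7,1)+ 0/0 satisfied · (7,3)# 2/2 satisfied · (7,4)# 1/1 satisfied · (7,6)+ 1/2 not · (7,7)# 0/2 not
For instance (2,6) has only 0/1 same-type neighbors, below 5/8.

No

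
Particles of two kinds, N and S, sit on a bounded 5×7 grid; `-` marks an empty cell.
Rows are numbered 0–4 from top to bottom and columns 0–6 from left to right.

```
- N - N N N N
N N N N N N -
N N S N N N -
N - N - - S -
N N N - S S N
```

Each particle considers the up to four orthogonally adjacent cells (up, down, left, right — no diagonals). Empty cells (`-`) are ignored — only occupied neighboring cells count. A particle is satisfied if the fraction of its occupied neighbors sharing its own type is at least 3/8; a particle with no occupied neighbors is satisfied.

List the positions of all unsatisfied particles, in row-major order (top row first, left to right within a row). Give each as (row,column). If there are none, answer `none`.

(2,2), (4,6)

(0,1)N 1/1 satisfied
(0,3)N 2/2 satisfied
(0,4)N 3/3 satisfied
(0,5)N 3/3 satisfied
(0,6)N 1/1 satisfied
(1,0)N 2/2 satisfied
(1,1)N 4/4 satisfied
(1,2)N 2/3 satisfied
(1,3)N 4/4 satisfied
(1,4)N 4/4 satisfied
(1,5)N 3/3 satisfied
(2,0)N 3/3 satisfied
(2,1)N 2/3 satisfied
(2,2)S 0/4 not
(2,3)N 2/3 satisfied
(2,4)N 3/3 satisfied
(2,5)N 2/3 satisfied
(3,0)N 2/2 satisfied
(3,2)N 1/2 satisfied
(3,5)S 1/2 satisfied
(4,0)N 2/2 satisfied
(4,1)N 2/2 satisfied
(4,2)N 2/2 satisfied
(4,4)S 1/1 satisfied
(4,5)S 2/3 satisfied
(4,6)N 0/1 not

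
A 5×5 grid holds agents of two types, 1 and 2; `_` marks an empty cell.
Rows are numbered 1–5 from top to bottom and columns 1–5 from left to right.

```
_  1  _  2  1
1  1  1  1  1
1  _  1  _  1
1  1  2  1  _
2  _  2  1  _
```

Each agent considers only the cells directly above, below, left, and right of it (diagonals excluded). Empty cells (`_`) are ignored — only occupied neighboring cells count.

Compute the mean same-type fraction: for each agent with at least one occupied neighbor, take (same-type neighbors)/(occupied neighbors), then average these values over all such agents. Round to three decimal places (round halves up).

(1,2)1 1/1
(1,4)2 0/2
(1,5)1 1/2
(2,1)1 2/2
(2,2)1 3/3
(2,3)1 3/3
(2,4)1 2/3
(2,5)1 3/3
(3,1)1 2/2
(3,3)1 1/2
(3,5)1 1/1
(4,1)1 2/3
(4,2)1 1/2
(4,3)2 1/4
(4,4)1 1/2
(5,1)2 0/1
(5,3)2 1/2
(5,4)1 1/2
Sum over 18 agents: 1/1 + 0/2 + 1/2 + 2/2 + 3/3 + 3/3 + 2/3 + 3/3 + 2/2 + 1/2 + 1/1 + 2/3 + 1/2 + 1/4 + 1/2 + 0/1 + 1/2 + 1/2 = 139/12; mean = 139/12 ÷ 18 = 139/216 = 0.643518… → 0.644.

0.644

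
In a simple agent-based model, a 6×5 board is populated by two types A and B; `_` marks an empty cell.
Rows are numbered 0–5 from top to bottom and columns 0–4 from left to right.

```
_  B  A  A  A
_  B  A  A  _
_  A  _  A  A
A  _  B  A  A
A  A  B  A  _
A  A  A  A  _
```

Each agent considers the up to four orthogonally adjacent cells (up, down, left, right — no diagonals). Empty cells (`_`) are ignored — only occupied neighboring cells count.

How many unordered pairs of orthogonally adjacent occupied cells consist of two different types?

Scan each occupied cell's neighbors to the right and below so each pair is counted once.
From row 0: 1 unlike of 6 pairs (running 1/6).
From row 1: 2 unlike of 4 pairs (running 3/10).
From row 2: 0 unlike of 3 pairs (running 3/13).
From row 3: 1 unlike of 5 pairs (running 4/18).
From row 4: 3 unlike of 7 pairs (running 7/25).
From row 5: 0 unlike of 3 pairs (running 7/28).
Total adjacent occupied pairs: 28; unlike-type pairs: 7.

7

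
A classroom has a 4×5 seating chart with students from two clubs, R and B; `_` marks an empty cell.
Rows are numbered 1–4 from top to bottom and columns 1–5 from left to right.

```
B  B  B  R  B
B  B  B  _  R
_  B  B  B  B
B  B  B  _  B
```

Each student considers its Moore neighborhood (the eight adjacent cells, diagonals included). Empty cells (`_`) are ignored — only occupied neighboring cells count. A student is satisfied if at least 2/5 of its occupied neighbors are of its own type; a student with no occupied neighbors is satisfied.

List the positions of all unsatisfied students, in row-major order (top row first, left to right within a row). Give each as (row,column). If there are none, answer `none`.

(1,4), (1,5), (2,5)

(1,1)B 3/3 ok
(1,2)B 5/5 ok
(1,3)B 3/4 ok
(1,4)R 1/4 unhappy
(1,5)B 0/2 unhappy
(2,1)B 4/4 ok
(2,2)B 7/7 ok
(2,3)B 6/7 ok
(2,5)R 1/4 unhappy
(3,2)B 7/7 ok
(3,3)B 6/6 ok
(3,4)B 5/6 ok
(3,5)B 2/3 ok
(4,1)B 2/2 ok
(4,2)B 4/4 ok
(4,3)B 4/4 ok
(4,5)B 2/2 ok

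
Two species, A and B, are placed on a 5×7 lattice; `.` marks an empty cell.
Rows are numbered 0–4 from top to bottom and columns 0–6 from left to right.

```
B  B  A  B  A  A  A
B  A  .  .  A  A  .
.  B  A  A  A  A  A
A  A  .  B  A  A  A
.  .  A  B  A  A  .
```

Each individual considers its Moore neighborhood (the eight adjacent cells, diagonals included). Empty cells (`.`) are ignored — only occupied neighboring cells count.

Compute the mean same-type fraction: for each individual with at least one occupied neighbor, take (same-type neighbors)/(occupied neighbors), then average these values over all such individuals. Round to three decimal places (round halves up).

0.666

(0,0)B 2/3
(0,1)B 2/4
(0,2)A 1/3
(0,3)B 0/3
(0,4)A 3/4
(0,5)A 4/4
(0,6)A 2/2
(1,0)B 3/4
(1,1)A 2/6
(1,4)A 6/7
(1,5)A 7/7
(2,1)B 1/5
(2,2)A 3/5
(2,3)A 4/5
(2,4)A 6/7
(2,5)A 7/7
(2,6)A 4/4
(3,0)A 1/2
(3,1)A 3/4
(3,3)B 1/7
(3,4)A 6/8
(3,5)A 7/7
(3,6)A 4/4
(4,2)A 1/3
(4,3)B 1/4
(4,4)A 3/5
(4,5)A 4/4
Sum over 27 individuals: 2/3 + 2/4 + 1/3 + 0/3 + 3/4 + 4/4 + 2/2 + 3/4 + 2/6 + 6/7 + 7/7 + 1/5 + 3/5 + 4/5 + 6/7 + 7/7 + 4/4 + 1/2 + 3/4 + 1/7 + 6/8 + 7/7 + 4/4 + 1/3 + 1/4 + 3/5 + 4/4 = 7549/420; mean = 7549/420 ÷ 27 = 7549/11340 = 0.665696… → 0.666.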